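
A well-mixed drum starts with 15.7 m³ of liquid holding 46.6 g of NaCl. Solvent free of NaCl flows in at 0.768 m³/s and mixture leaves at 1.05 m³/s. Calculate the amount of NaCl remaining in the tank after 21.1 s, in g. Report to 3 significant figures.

Total volume: dV/dt = Q_in − Q_out = -0.28200 m³/s, so V(t) = 15.7 − 0.28200 t and V(21.1) = 9.7498 m³.
Solute balance: dm/dt = 0 − Q_out C = −Q_out m/V(t).
dm/m = −Q_out dt/(V₀ − 0.28200 t); integrating gives ln(m/m₀) = −(Q_out/(Q_in−Q_out)) ln(V/V₀).
m = m₀ (V₀/V)^(Q_out/(Q_in−Q_out)) = 46.6 × (15.7/9.7498)^(-3.7234) = 7.9068 g.

7.91 g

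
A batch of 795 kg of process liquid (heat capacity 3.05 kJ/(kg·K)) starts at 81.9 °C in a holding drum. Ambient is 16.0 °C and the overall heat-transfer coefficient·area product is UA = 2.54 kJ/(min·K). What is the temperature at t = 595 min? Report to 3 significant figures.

M c_p dT/dt = −UA(T − T_amb).
dT/dt = (T_ss − T)/τ with T_ss = T_amb = 16.000 °C, τ = M c_p/UA = 795·3.05/2.54 = 954.63 min.
Integrating: T(t) = T_ss + (T₀ − T_ss) e^(−t/τ).
T(595) = 16.000 + (65.900)·0.53618 = 51.334 °C.

51.3 °C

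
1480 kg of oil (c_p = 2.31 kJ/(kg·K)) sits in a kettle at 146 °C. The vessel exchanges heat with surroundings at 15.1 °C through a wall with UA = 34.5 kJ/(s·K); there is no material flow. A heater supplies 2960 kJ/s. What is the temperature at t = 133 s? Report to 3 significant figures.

Lumped-capacitance energy balance: M c_p dT/dt = UA(T_amb − T) + Q̇.
dT/dt = (T_ss − T)/τ with T_ss = T_amb + Q̇/UA = 15.1 + 2960/34.5 = 100.90 °C, τ = M c_p/UA = 1480·2.31/34.5 = 99.096 s.
Solution: T(t) = T_ss + (T₀ − T_ss) e^(−t/τ).
T(133) = 100.90 + (45.103)·0.26129 = 112.68 °C.

113 °C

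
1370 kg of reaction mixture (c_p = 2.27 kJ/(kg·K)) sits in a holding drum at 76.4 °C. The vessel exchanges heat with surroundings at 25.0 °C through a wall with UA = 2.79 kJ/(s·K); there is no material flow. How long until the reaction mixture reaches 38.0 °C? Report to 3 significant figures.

1530 s

M c_p dT/dt = −UA(T − T_amb).
τ = M c_p/UA = 1114.7 s; T_ss = T_amb = 25.000 °C.
T(t) = T_ss + (T₀ − T_ss)e^(−t/τ); set T = 38.0:
t = −τ ln[(T − T_ss)/(T₀ − T_ss)] = −1114.7 · ln(0.25292) = 1532.3 s.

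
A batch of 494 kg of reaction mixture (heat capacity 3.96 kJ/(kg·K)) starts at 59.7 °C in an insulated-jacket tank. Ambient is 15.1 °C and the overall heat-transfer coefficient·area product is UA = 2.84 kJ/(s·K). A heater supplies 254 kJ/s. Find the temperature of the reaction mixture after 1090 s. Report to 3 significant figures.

95.3 °C

M c_p dT/dt = −UA(T − T_amb) + Q̇.
dT/dt = (T_ss − T)/τ with T_ss = T_amb + Q̇/UA = 15.1 + 254/2.84 = 104.54 °C, τ = M c_p/UA = 494·3.96/2.84 = 688.82 s.
T approaches T_ss exponentially: T(t) = T_ss + (T₀ − T_ss) e^(−t/τ).
T(1090) = 104.54 + (-44.837)·0.20548 = 95.324 °C.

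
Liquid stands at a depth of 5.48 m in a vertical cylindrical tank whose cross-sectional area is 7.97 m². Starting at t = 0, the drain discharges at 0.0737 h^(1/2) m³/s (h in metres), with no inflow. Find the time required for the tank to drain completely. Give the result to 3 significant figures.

Volume balance on the tank: A dh/dt = −0.0737 √h.
Separate and integrate: 2(√h − √h₀) = −(0.0737/A) t.
Set h = 0: 2√h₀ = (0.0737/A) t_empty ⇒ t_empty = 2A√h₀/0.0737.
t_empty = 2·7.97·√5.48/0.0737 = 15.940·2.3409/0.0737 = 506.30 s.

506 s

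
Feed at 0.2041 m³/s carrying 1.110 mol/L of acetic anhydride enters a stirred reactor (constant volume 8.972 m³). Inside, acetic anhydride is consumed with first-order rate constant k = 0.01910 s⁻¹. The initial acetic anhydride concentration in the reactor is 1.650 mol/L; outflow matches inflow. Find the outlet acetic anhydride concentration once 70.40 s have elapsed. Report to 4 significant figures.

0.6584 mol/L

V dC/dt = Q(C_in − C) − k V C.
This is linear with rate a = Q/V + k = 0.0418486 s⁻¹.
C_ss = Q C_in/(Q + kV) = 0.603387 mol/L; C(t) = C_ss + (C₀ − C_ss) e^(−a t).
C(70.40) = 0.603387 + (1.04661)·e^(−0.0418486·70.40) = 0.603387 + (1.04661)·0.0525422 = 0.658379 mol/L.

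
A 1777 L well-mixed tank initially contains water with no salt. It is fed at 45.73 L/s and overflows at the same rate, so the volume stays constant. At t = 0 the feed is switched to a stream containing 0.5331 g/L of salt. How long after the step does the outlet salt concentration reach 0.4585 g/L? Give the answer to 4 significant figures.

76.42 s

Species balance: V dC/dt = Q(C_in − C) ⇒ τ = V/Q = 38.8585 s.
C(t) = C_in + (C₀ − C_in) e^(−t/τ). Set C = 0.4585 and solve for t:
e^(−t/τ) = (C − C_in)/(C₀ − C_in) = (0.4585 − 0.5331)/(0 − 0.5331) = 0.139936
t = −τ ln(…) = 38.8585 × 1.96657 = 76.4179 s.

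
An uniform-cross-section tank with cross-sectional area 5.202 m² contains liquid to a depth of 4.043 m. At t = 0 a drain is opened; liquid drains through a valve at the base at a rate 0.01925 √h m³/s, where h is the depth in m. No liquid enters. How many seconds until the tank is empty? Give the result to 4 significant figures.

A dh/dt = −Q_out = −0.01925 √h.
This is separable: 2 d(√h)/dt = −0.01925/A, so √h = √h₀ − (0.01925/(2A)) t.
Set h = 0: 2√h₀ = (0.01925/A) t_empty ⇒ t_empty = 2A√h₀/0.01925.
t_empty = 2·5.202·√4.043/0.01925 = 10.4040·2.01072/0.01925 = 1086.73 s.

1087 s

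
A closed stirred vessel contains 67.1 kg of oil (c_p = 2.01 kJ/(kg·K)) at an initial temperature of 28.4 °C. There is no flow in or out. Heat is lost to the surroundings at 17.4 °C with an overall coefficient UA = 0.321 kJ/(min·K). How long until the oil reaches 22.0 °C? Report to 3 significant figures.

M c_p dT/dt = −UA(T − T_amb).
τ = M c_p/UA = 420.16 min; T_ss = T_amb = 17.400 °C.
T(t) = T_ss + (T₀ − T_ss)e^(−t/τ); set T = 22.0:
t = −τ ln[(T − T_ss)/(T₀ − T_ss)] = −420.16 · ln(0.41818) = 366.31 min.

366 min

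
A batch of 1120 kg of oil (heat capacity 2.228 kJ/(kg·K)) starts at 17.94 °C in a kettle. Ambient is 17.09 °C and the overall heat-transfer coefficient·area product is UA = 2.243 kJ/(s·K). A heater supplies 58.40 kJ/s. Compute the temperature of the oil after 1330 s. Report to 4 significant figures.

35.51 °C

First-law balance (no shaft work): M c_p dT/dt = −UA(T − T_amb) + Q̇.
dT/dt = (T_ss − T)/τ with T_ss = T_amb + Q̇/UA = 17.09 + 58.40/2.243 = 43.1266 °C, τ = M c_p/UA = 1120·2.228/2.243 = 1112.51 s.
Integrating: T(t) = T_ss + (T₀ − T_ss) e^(−t/τ).
T(1330) = 43.1266 + (-25.1866)·0.302554 = 35.5063 °C.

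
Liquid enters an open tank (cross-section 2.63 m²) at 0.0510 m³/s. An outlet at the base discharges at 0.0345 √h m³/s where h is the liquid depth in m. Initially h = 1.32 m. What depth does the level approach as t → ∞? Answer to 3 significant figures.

2.19 m

Accumulation of liquid (constant cross-section A): A dh/dt = Q_in − 0.0345 √h. At steady state dh/dt = 0:
Q_in = 0.0345 √h_ss ⇒ √h_ss = 0.0510/0.0345 = 1.4783.
h_ss = 1.4783² = 2.1853 m. (Since h₀ = 1.32 m < h_ss, the level will rise toward this value.)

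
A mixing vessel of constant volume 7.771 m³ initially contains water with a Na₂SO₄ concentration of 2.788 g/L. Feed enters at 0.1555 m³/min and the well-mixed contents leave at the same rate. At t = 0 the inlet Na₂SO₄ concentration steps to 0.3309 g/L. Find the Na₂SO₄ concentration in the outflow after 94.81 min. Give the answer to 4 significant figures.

0.6994 g/L

Mass balance on the solute (V constant): V dC/dt = Q(C_in − C).
Rewrite as dC/dt + C/τ = C_in/τ, τ = V/Q = 49.9743 min.
This is linear first-order; C(t) = C_in + (C₀ − C_in) e^(−t/τ).
C(94.81) = 0.3309 + (2.788 − 0.3309)·e^(−94.81/49.9743) = 0.3309 + (2.45710)·0.149992 = 0.699444 g/L.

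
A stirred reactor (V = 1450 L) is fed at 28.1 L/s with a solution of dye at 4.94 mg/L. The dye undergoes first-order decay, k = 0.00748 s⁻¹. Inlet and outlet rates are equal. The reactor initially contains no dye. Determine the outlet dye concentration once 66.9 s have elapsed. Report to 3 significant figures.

Accumulation = in − out − consumed: V dC/dt = Q C_in − Q C − k V C.
This is linear with rate a = Q/V + k = 0.026859 s⁻¹.
C_ss = Q C_in/(Q + kV) = 3.5643 mg/L; C(t) = C_ss + (C₀ − C_ss) e^(−a t).
C(66.9) = 3.5643 + (-3.5643)·e^(−0.026859·66.9) = 3.5643 + (-3.5643)·0.16581 = 2.9733 mg/L.

2.97 mg/L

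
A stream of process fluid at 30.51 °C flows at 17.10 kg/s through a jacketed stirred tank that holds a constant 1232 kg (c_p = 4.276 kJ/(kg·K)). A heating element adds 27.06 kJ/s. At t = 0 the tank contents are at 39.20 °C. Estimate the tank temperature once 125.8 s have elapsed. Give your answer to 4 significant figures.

32.33 °C

Heat balance on the well-mixed liquid: M c_p dT/dt = ṁ c_p (T_in − T) + 27.06.
Rearrange: dT/dt = (T_ss − T)/τ with τ = M/ṁ = 72.0468 s and T_ss = T_in + Q̇/(ṁ c_p) = 30.8801 °C.
Solution: T(t) = T_ss + (T₀ − T_ss) e^(−t/τ).
T(125.8) = 30.8801 + (8.31992)·e^(−125.8/72.0468) = 30.8801 + (8.31992)·0.174455 = 32.3315 °C.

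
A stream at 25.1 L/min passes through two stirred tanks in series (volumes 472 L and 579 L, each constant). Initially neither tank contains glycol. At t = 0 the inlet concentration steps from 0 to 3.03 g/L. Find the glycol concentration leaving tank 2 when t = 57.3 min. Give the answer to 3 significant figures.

2.30 g/L

Time constants: τᵢ = Vᵢ/Q for each well-mixed tank.
τ₁ = 472/25.1 = 18.805 min; τ₂ = 579/25.1 = 23.068 min.
Solving the cascade with C₁(0)=C₂(0)=0 gives C₂(t) = C_in[1 − (τ₁ e^(−t/τ₁) − τ₂ e^(−t/τ₂))/(τ₁ − τ₂)].
At t = 57.3: e^(−t/τ₁) = 0.047497, e^(−t/τ₂) = 0.083410.
C₂ = 3.03·[1 − (18.805·0.047497 − 23.068·0.083410)/(-4.2629)] = 3.03·0.75817 = 2.2973 g/L.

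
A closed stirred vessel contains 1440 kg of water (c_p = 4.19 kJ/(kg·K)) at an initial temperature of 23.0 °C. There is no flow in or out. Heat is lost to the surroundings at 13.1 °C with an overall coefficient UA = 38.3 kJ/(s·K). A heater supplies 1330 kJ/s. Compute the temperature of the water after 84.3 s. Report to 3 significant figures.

First-law balance (no shaft work): M c_p dT/dt = −UA(T − T_amb) + Q̇.
dT/dt = (T_ss − T)/τ with T_ss = T_amb + Q̇/UA = 13.1 + 1330/38.3 = 47.826 °C, τ = M c_p/UA = 1440·4.19/38.3 = 157.54 s.
This is linear first-order; T(t) = T_ss + (T₀ − T_ss) e^(−t/τ).
T(84.3) = 47.826 + (-24.826)·0.58560 = 33.288 °C.

33.3 °C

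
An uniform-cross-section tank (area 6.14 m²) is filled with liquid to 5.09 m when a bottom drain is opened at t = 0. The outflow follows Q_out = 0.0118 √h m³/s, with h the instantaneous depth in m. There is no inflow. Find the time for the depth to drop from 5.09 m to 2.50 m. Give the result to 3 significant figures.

702 s

A dh/dt = −Q_out = −0.0118 √h.
Separate and integrate: 2(√h − √h₀) = −(0.0118/A) t.
t = 2A(√h₀ − √h)/0.0118 = 2·6.14·(√5.09 − √2.50)/0.0118
  = 12.280 × (2.2561 − 1.5811) / 0.0118 = 702.42 s.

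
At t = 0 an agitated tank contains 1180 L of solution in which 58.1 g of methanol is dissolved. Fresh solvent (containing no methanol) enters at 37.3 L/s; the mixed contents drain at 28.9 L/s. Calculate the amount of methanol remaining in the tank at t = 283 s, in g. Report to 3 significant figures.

1.30 g

Let m(t) be the amount of methanol. Volume: V(t) = V₀ + (Q_in − Q_out) t = 1180 + 8.4000 t; V(283) = 3557.2 L.
Species balance (pure solvent in): dm/dt = −Q_out · m/V(t).
Separate: dm/m = −Q_out dt/V(t) ⇒ ln(m/m₀) = −(Q_out/(Q_in−Q_out)) ln(V/V₀).
m = m₀ (V₀/V)^(Q_out/(Q_in−Q_out)) = 58.1 × (1180/3557.2)^(3.4405) = 1.3044 g.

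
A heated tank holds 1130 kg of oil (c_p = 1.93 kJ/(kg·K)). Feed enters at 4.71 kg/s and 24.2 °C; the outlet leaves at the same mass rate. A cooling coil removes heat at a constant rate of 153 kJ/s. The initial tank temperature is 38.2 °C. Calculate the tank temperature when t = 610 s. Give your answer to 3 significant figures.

9.79 °C

Unsteady energy balance on the tank contents: M c_p dT/dt = ṁ c_p (T_in − T) − 153.
Rearrange: dT/dt = (T_ss − T)/τ with τ = M/ṁ = 239.92 s and T_ss = T_in − Q̇/(ṁ c_p) = 7.3689 °C.
This is linear first-order; T(t) = T_ss + (T₀ − T_ss) e^(−t/τ).
T(610) = 7.3689 + (30.831)·e^(−610/239.92) = 7.3689 + (30.831)·0.078664 = 9.7942 °C.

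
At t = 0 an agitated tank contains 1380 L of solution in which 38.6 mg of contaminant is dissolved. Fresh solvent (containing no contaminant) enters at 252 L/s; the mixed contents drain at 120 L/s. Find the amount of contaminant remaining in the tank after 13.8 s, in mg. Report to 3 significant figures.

Let m(t) be the amount of contaminant. Volume: V(t) = V₀ + (Q_in − Q_out) t = 1380 + 132.00 t; V(13.8) = 3201.6 L.
Species balance (pure solvent in): dm/dt = −Q_out · m/V(t).
dm/m = −Q_out dt/(V₀ + 132.00 t); integrating gives ln(m/m₀) = −(Q_out/(Q_in−Q_out)) ln(V/V₀).
m = m₀ (V₀/V)^(Q_out/(Q_in−Q_out)) = 38.6 × (1380/3201.6)^(0.90909) = 17.961 mg.

18.0 mg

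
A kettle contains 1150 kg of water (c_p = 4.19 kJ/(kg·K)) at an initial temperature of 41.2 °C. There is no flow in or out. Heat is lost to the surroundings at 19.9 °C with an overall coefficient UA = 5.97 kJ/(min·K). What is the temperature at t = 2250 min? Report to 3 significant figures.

M c_p dT/dt = −UA(T − T_amb).
dT/dt = (T_ss − T)/τ with T_ss = T_amb = 19.900 °C, τ = M c_p/UA = 1150·4.19/5.97 = 807.12 min.
Solution: T(t) = T_ss + (T₀ − T_ss) e^(−t/τ).
T(2250) = 19.900 + (21.300)·0.061563 = 21.211 °C.

21.2 °C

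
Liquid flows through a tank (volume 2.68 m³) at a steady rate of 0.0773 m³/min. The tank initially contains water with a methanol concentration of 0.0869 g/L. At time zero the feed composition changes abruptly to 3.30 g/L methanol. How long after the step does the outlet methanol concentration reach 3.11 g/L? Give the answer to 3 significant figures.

Species balance on the tank: V dC/dt = Q(C_in − C), so τ = V/Q = 34.670 min.
C(t) = C_in + (C₀ − C_in) e^(−t/τ). Set C = 3.11 and solve for t:
e^(−t/τ) = (C − C_in)/(C₀ − C_in) = (3.11 − 3.30)/(0.0869 − 3.30) = 0.059133
t = −τ ln(…) = 34.670 × 2.8280 = 98.046 min.

98.0 min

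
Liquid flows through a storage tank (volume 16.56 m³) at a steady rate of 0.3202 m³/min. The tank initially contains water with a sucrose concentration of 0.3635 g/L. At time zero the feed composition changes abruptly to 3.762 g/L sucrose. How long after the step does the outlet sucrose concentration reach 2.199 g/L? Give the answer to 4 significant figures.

40.17 min

Species balance: V dC/dt = Q(C_in − C) ⇒ τ = V/Q = 51.7177 min.
C(t) = C_in + (C₀ − C_in) e^(−t/τ). Set C = 2.199 and solve for t:
e^(−t/τ) = (C − C_in)/(C₀ − C_in) = (2.199 − 3.762)/(0.3635 − 3.762) = 0.459909
t = −τ ln(…) = 51.7177 × 0.776727 = 40.1705 min.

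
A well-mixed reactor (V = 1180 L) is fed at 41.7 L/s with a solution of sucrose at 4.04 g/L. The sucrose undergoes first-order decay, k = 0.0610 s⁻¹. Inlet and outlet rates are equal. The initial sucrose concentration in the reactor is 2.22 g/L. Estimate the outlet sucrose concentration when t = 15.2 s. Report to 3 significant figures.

V dC/dt = Q(C_in − C) − k V C.
dC/dt = (Q/V) C_in − (Q/V + k) C; effective rate a = Q/V + k = 0.035339 + 0.0610 = 0.096339 s⁻¹.
C_ss = Q C_in/(Q + kV) = 1.4819 g/L; C(t) = C_ss + (C₀ − C_ss) e^(−a t).
C(15.2) = 1.4819 + (0.73805)·e^(−0.096339·15.2) = 1.4819 + (0.73805)·0.23123 = 1.6526 g/L.

1.65 g/L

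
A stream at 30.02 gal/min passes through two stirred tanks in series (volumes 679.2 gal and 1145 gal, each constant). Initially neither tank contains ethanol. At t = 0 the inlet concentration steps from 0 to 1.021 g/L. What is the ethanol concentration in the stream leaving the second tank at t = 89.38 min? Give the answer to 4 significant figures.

0.8087 g/L

Species balance on tank i: dCᵢ/dt = (Cᵢ₋₁ − Cᵢ)/τᵢ with τᵢ = Vᵢ/Q.
τ₁ = 679.2/30.02 = 22.6249 min; τ₂ = 1145/30.02 = 38.1412 min.
Tank 1: C₁ = C_in(1 − e^(−t/τ₁)). Tank 2 (τ₁ ≠ τ₂): C₂ = C_in[1 − (τ₁ e^(−t/τ₁) − τ₂ e^(−t/τ₂))/(τ₁ − τ₂)].
At t = 89.38: e^(−t/τ₁) = 0.0192449, e^(−t/τ₂) = 0.0960011.
C₂ = 1.021·[1 − (22.6249·0.0192449 − 38.1412·0.0960011)/(-15.5163)] = 1.021·0.792078 = 0.808711 g/L.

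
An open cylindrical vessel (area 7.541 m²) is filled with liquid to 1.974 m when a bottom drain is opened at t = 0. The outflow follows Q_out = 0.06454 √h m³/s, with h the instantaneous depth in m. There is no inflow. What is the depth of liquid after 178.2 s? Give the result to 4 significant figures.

0.4127 m

With no inflow, A dh/dt = −0.06454 √h.
∫ h^(−1/2) dh = −(0.06454/A) ∫ dt, giving 2√h = 2√h₀ − (0.06454/A) t.
√h = √1.974 − 0.06454·178.2/(2·7.541) = 1.40499 − 0.762567 = 0.642425.
h = 0.642425² = 0.412709 m.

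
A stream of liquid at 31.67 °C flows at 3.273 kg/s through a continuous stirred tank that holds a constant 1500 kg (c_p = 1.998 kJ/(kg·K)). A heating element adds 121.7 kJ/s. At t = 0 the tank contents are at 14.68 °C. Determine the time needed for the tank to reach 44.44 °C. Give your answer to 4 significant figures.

828.4 s

M c_p dT/dt = ṁ c_p (T_in − T) + Q̇.
τ = M/ṁ = 458.295 s; T_ss = T_in + Q̇/(ṁ c_p) = 50.2801 °C.
T(t) = T_ss + (T₀ − T_ss) e^(−t/τ). Set T = 44.44:
e^(−t/τ) = (44.44 − 50.2801)/(14.68 − 50.2801) = 0.164048
t = −458.295 · ln(0.164048) = 828.413 s.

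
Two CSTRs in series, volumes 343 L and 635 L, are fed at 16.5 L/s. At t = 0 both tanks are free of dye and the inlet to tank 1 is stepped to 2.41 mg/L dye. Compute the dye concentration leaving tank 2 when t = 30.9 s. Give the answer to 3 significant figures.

0.702 mg/L

Each tank obeys Vᵢ dCᵢ/dt = Q(Cᵢ₋₁ − Cᵢ), so τᵢ = Vᵢ/Q.
τ₁ = 343/16.5 = 20.788 s; τ₂ = 635/16.5 = 38.485 s.
Tank 1: C₁ = C_in(1 − e^(−t/τ₁)). Tank 2 (τ₁ ≠ τ₂): C₂ = C_in[1 − (τ₁ e^(−t/τ₁) − τ₂ e^(−t/τ₂))/(τ₁ − τ₂)].
At t = 30.9: e^(−t/τ₁) = 0.22618, e^(−t/τ₂) = 0.44802.
C₂ = 2.41·[1 − (20.788·0.22618 − 38.485·0.44802)/(-17.697)] = 2.41·0.29139 = 0.70224 mg/L.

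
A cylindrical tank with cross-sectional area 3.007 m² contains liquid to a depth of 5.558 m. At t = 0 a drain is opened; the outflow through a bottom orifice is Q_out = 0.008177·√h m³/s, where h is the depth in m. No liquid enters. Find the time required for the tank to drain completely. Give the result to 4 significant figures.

A dh/dt = −Q_out = −0.008177 √h.
Separate and integrate: 2(√h − √h₀) = −(0.008177/A) t.
Set h = 0: 2√h₀ = (0.008177/A) t_empty ⇒ t_empty = 2A√h₀/0.008177.
t_empty = 2·3.007·√5.558/0.008177 = 6.01400·2.35754/0.008177 = 1733.92 s.

1734 s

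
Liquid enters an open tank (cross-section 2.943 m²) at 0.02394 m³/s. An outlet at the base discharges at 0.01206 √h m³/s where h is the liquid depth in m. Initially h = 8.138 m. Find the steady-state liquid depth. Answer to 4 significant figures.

A dh/dt = Q_in − 0.01206 √h. Steady state requires inflow = outflow:
Q_in = 0.01206 √h_ss ⇒ √h_ss = 0.02394/0.01206 = 1.98507.
h_ss = 1.98507² = 3.94052 m. (Since h₀ = 8.138 m > h_ss, the level will fall toward this value.)

3.941 m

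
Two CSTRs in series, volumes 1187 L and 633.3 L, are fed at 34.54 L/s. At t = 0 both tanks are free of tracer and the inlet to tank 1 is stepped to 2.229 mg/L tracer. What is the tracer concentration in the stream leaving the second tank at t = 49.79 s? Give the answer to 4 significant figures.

1.275 mg/L

Each tank obeys Vᵢ dCᵢ/dt = Q(Cᵢ₋₁ − Cᵢ), so τᵢ = Vᵢ/Q.
τ₁ = 1187/34.54 = 34.3660 s; τ₂ = 633.3/34.54 = 18.3353 s.
Tank 1: C₁ = C_in(1 − e^(−t/τ₁)). Tank 2 (τ₁ ≠ τ₂): C₂ = C_in[1 − (τ₁ e^(−t/τ₁) − τ₂ e^(−t/τ₂))/(τ₁ − τ₂)].
At t = 49.79: e^(−t/τ₁) = 0.234848, e^(−t/τ₂) = 0.0661697.
C₂ = 2.229·[1 − (34.3660·0.234848 − 18.3353·0.0661697)/(16.0307)] = 2.229·0.572225 = 1.27549 mg/L.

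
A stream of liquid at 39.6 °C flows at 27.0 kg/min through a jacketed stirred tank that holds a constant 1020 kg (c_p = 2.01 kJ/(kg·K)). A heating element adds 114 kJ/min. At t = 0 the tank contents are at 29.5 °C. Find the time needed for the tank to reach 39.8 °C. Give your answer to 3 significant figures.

Unsteady energy balance on the tank contents: M c_p dT/dt = ṁ c_p (T_in − T) + 114.
τ = M/ṁ = 37.778 min; T_ss = T_in + Q̇/(ṁ c_p) = 41.701 °C.
T(t) = T_ss + (T₀ − T_ss) e^(−t/τ). Set T = 39.8:
e^(−t/τ) = (39.8 − 41.701)/(29.5 − 41.701) = 0.15578
t = −37.778 · ln(0.15578) = 70.241 min.

70.2 min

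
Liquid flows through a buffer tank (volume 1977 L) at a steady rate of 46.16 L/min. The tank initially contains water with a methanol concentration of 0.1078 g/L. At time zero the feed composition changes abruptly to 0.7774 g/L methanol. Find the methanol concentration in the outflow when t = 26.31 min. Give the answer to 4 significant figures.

0.4151 g/L

Species balance on the tank: V dC/dt = Q(C_in − C).
Rewrite as dC/dt + C/τ = C_in/τ, τ = V/Q = 42.8293 min.
Solution: C(t) = C_in + (C₀ − C_in) e^(−t/τ).
C(26.31) = 0.7774 + (0.1078 − 0.7774)·e^(−26.31/42.8293) = 0.7774 + (-0.669600)·0.541020 = 0.415133 g/L.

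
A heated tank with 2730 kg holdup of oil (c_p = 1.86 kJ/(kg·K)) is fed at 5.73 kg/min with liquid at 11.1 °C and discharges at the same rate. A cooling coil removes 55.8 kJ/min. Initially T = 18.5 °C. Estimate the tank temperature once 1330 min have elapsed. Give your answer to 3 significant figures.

6.64 °C

M c_p dT/dt = ṁ c_p (T_in − T) − Q̇.
Rearrange: dT/dt = (T_ss − T)/τ with τ = M/ṁ = 476.44 min and T_ss = T_in − Q̇/(ṁ c_p) = 5.8644 °C.
This is linear first-order; T(t) = T_ss + (T₀ − T_ss) e^(−t/τ).
T(1330) = 5.8644 + (12.636)·e^(−1330/476.44) = 5.8644 + (12.636)·0.061327 = 6.6393 °C.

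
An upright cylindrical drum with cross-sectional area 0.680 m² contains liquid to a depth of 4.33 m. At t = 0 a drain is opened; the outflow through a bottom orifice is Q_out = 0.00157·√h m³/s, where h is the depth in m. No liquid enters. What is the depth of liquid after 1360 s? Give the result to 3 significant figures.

A dh/dt = −Q_out = −0.00157 √h.
Separate and integrate: 2(√h − √h₀) = −(0.00157/A) t.
√h = √4.33 − 0.00157·1360/(2·0.680) = 2.0809 − 1.5700 = 0.51087.
h = 0.51087² = 0.26098 m.

0.261 m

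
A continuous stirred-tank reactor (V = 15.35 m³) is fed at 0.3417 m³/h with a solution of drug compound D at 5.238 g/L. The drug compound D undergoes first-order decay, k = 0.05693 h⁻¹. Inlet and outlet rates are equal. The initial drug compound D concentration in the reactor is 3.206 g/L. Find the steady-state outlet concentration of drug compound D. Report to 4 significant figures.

1.472 g/L

Species balance: V dC/dt = Q C_in − Q C − k V C.
At steady state: 0 = Q C_in − (Q + kV) C_ss, so C_ss = Q C_in/(Q + kV).
C_ss = 0.3417·5.238/(0.3417 + 0.05693·15.35) = 1.78982/1.21558 = 1.47241 g/L.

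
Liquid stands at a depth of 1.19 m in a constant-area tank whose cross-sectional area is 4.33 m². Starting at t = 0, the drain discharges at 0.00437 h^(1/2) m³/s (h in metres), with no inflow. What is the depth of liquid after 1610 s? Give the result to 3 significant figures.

0.0775 m

Accumulation of liquid (constant cross-section A): A dh/dt = −0.00437 √h.
∫ h^(−1/2) dh = −(0.00437/A) ∫ dt, giving 2√h = 2√h₀ − (0.00437/A) t.
√h = √1.19 − 0.00437·1610/(2·4.33) = 1.0909 − 0.81244 = 0.27843.
h = 0.27843² = 0.077526 m.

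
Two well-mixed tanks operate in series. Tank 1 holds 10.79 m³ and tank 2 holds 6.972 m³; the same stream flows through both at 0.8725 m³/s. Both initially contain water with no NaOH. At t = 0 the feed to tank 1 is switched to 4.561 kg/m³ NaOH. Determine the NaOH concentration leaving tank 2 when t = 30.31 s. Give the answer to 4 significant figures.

Each tank obeys Vᵢ dCᵢ/dt = Q(Cᵢ₋₁ − Cᵢ), so τᵢ = Vᵢ/Q.
τ₁ = 10.79/0.8725 = 12.3668 s; τ₂ = 6.972/0.8725 = 7.99083 s.
Tank 1: C₁ = C_in(1 − e^(−t/τ₁)). Tank 2 (τ₁ ≠ τ₂): C₂ = C_in[1 − (τ₁ e^(−t/τ₁) − τ₂ e^(−t/τ₂))/(τ₁ − τ₂)].
At t = 30.31: e^(−t/τ₁) = 0.0862138, e^(−t/τ₂) = 0.0225257.
C₂ = 4.561·[1 − (12.3668·0.0862138 − 7.99083·0.0225257)/(4.37593)] = 4.561·0.797486 = 3.63733 kg/m³.

3.637 kg/m³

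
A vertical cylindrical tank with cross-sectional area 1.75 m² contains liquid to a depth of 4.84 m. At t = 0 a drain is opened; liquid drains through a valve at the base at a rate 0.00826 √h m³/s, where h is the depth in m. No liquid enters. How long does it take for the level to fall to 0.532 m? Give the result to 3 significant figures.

623 s

With no inflow, A dh/dt = −0.00826 √h.
Separate and integrate: 2(√h − √h₀) = −(0.00826/A) t.
t = 2A(√h₀ − √h)/0.00826 = 2·1.75·(√4.84 − √0.532)/0.00826
  = 3.5000 × (2.2000 − 0.72938) / 0.00826 = 623.14 s.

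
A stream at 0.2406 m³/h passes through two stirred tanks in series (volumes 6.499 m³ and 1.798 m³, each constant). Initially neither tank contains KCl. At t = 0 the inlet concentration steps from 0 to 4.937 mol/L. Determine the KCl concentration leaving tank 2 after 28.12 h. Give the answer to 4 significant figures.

2.571 mol/L

Time constants: τᵢ = Vᵢ/Q for each well-mixed tank.
τ₁ = 6.499/0.2406 = 27.0116 h; τ₂ = 1.798/0.2406 = 7.47298 h.
Tank 1: C₁ = C_in(1 − e^(−t/τ₁)). Tank 2 (τ₁ ≠ τ₂): C₂ = C_in[1 − (τ₁ e^(−t/τ₁) − τ₂ e^(−t/τ₂))/(τ₁ − τ₂)].
At t = 28.12: e^(−t/τ₁) = 0.353090, e^(−t/τ₂) = 0.0232166.
C₂ = 4.937·[1 − (27.0116·0.353090 − 7.47298·0.0232166)/(19.5387)] = 4.937·0.520743 = 2.57091 mol/L.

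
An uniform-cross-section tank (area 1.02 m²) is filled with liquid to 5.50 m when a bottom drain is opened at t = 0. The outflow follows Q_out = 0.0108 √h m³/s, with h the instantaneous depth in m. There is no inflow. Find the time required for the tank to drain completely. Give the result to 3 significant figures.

A dh/dt = −Q_out = −0.0108 √h.
This is separable: 2 d(√h)/dt = −0.0108/A, so √h = √h₀ − (0.0108/(2A)) t.
Set h = 0: 2√h₀ = (0.0108/A) t_empty ⇒ t_empty = 2A√h₀/0.0108.
t_empty = 2·1.02·√5.50/0.0108 = 2.0400·2.3452/0.0108 = 442.98 s.

443 s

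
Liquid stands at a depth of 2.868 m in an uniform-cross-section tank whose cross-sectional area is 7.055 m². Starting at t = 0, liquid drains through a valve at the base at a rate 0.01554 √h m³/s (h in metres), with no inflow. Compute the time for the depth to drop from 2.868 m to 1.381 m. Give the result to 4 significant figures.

470.7 s

Unsteady balance on liquid volume: A dh/dt = −0.01554 √h.
∫ h^(−1/2) dh = −(0.01554/A) ∫ dt, giving 2√h = 2√h₀ − (0.01554/A) t.
t = 2A(√h₀ − √h)/0.01554 = 2·7.055·(√2.868 − √1.381)/0.01554
  = 14.1100 × (1.69352 − 1.17516) / 0.01554 = 470.658 s.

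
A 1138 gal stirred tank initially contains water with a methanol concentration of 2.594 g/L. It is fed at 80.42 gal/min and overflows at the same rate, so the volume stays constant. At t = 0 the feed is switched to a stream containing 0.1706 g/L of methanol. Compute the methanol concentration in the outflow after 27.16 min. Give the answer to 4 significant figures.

0.5261 g/L

Mass balance on the solute (V constant): V dC/dt = Q(C_in − C).
Time constant τ = V/Q = 1138/80.42 = 14.1507 min.
C approaches C_in exponentially: C(t) = C_in + (C₀ − C_in) e^(−t/τ).
C(27.16) = 0.1706 + (2.594 − 0.1706)·e^(−27.16/14.1507) = 0.1706 + (2.42340)·0.146704 = 0.526122 g/L.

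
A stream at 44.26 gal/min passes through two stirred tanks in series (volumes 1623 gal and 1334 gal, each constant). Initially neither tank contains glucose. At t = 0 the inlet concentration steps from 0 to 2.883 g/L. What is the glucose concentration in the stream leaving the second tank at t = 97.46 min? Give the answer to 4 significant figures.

Time constants: τᵢ = Vᵢ/Q for each well-mixed tank.
τ₁ = 1623/44.26 = 36.6697 min; τ₂ = 1334/44.26 = 30.1401 min.
Tank 1: C₁ = C_in(1 − e^(−t/τ₁)). Tank 2 (τ₁ ≠ τ₂): C₂ = C_in[1 − (τ₁ e^(−t/τ₁) − τ₂ e^(−t/τ₂))/(τ₁ − τ₂)].
At t = 97.46: e^(−t/τ₁) = 0.0701036, e^(−t/τ₂) = 0.0394166.
C₂ = 2.883·[1 − (36.6697·0.0701036 − 30.1401·0.0394166)/(6.52960)] = 2.883·0.788248 = 2.27252 g/L.

2.273 g/L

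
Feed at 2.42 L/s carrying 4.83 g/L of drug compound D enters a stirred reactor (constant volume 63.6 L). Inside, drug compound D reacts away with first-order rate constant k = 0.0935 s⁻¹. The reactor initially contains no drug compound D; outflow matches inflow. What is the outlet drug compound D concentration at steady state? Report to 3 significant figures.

1.40 g/L

Accumulation = in − out − consumed: V dC/dt = Q C_in − Q C − k V C.
Steady state (dC/dt = 0): C_ss = Q C_in/(Q + kV) = C_in/(1 + kV/Q).
C_ss = 2.42·4.83/(2.42 + 0.0935·63.6) = 11.689/8.3666 = 1.3971 g/L.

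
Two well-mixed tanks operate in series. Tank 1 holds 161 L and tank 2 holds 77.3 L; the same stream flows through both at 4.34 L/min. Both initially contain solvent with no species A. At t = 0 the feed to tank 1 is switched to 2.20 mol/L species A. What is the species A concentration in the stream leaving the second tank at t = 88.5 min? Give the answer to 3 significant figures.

1.82 mol/L

Time constants: τᵢ = Vᵢ/Q for each well-mixed tank.
τ₁ = 161/4.34 = 37.097 min; τ₂ = 77.3/4.34 = 17.811 min.
Tank 1: C₁ = C_in(1 − e^(−t/τ₁)). Tank 2 (τ₁ ≠ τ₂): C₂ = C_in[1 − (τ₁ e^(−t/τ₁) − τ₂ e^(−t/τ₂))/(τ₁ − τ₂)].
At t = 88.5: e^(−t/τ₁) = 0.092029, e^(−t/τ₂) = 0.0069513.
C₂ = 2.20·[1 − (37.097·0.092029 − 17.811·0.0069513)/(19.286)] = 2.20·0.82940 = 1.8247 mol/L.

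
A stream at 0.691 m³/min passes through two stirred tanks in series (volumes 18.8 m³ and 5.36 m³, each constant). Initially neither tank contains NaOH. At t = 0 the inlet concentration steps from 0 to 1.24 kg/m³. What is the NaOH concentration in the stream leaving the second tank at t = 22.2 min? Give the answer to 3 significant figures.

Each tank obeys Vᵢ dCᵢ/dt = Q(Cᵢ₋₁ − Cᵢ), so τᵢ = Vᵢ/Q.
τ₁ = 18.8/0.691 = 27.207 min; τ₂ = 5.36/0.691 = 7.7569 min.
Solving the cascade with C₁(0)=C₂(0)=0 gives C₂(t) = C_in[1 − (τ₁ e^(−t/τ₁) − τ₂ e^(−t/τ₂))/(τ₁ − τ₂)].
At t = 22.2: e^(−t/τ₁) = 0.44221, e^(−t/τ₂) = 0.057156.
C₂ = 1.24·[1 − (27.207·0.44221 − 7.7569·0.057156)/(19.450)] = 1.24·0.40423 = 0.50124 kg/m³.

0.501 kg/m³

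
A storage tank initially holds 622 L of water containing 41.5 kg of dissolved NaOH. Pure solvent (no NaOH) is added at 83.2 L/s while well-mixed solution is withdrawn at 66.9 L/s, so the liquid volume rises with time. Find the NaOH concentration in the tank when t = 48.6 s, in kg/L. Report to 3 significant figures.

Let m(t) be the amount of NaOH. Volume: V(t) = V₀ + (Q_in − Q_out) t = 622 + 16.300 t; V(48.6) = 1414.2 L.
No NaOH enters, so dm/dt = −Q_out · (m/V).
dm/m = −Q_out dt/(V₀ + 16.300 t); integrating gives ln(m/m₀) = −(Q_out/(Q_in−Q_out)) ln(V/V₀).
m = m₀ (V₀/V)^(Q_out/(Q_in−Q_out)) = 41.5 × (622/1414.2)^(4.1043) = 1.4256 kg.
C = m/V = 1.4256/1414.2 = 0.0010081 kg/L.

0.00101 kg/L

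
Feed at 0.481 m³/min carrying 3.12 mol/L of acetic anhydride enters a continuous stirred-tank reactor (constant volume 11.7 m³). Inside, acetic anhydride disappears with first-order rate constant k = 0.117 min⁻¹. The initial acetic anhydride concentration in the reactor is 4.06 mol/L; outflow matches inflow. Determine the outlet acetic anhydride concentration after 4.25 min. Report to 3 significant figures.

2.47 mol/L

Species balance: V dC/dt = Q C_in − Q C − k V C.
This is linear with rate a = Q/V + k = 0.15811 min⁻¹.
C_ss = Q C_in/(Q + kV) = 0.81124 mol/L; C(t) = C_ss + (C₀ − C_ss) e^(−a t).
C(4.25) = 0.81124 + (3.2488)·e^(−0.15811·4.25) = 0.81124 + (3.2488)·0.51070 = 2.4704 mol/L.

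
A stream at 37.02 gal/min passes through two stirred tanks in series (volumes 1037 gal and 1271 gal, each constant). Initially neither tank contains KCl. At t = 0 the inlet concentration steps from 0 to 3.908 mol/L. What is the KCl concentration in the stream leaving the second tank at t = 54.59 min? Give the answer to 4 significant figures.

Time constants: τᵢ = Vᵢ/Q for each well-mixed tank.
τ₁ = 1037/37.02 = 28.0119 min; τ₂ = 1271/37.02 = 34.3328 min.
Tank 1: C₁ = C_in(1 − e^(−t/τ₁)). Tank 2 (τ₁ ≠ τ₂): C₂ = C_in[1 − (τ₁ e^(−t/τ₁) − τ₂ e^(−t/τ₂))/(τ₁ − τ₂)].
At t = 54.59: e^(−t/τ₁) = 0.142443, e^(−t/τ₂) = 0.203921.
C₂ = 3.908·[1 − (28.0119·0.142443 − 34.3328·0.203921)/(-6.32091)] = 3.908·0.523633 = 2.04636 mol/L.

2.046 mol/L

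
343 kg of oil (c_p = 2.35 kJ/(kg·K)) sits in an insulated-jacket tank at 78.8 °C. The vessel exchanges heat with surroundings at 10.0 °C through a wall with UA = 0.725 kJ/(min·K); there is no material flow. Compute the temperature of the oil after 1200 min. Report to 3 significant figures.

33.4 °C

First-law balance (no shaft work): M c_p dT/dt = −UA(T − T_amb).
dT/dt = (T_ss − T)/τ with T_ss = T_amb = 10.000 °C, τ = M c_p/UA = 343·2.35/0.725 = 1111.8 min.
T approaches T_ss exponentially: T(t) = T_ss + (T₀ − T_ss) e^(−t/τ).
T(1200) = 10.000 + (68.800)·0.33982 = 33.380 °C.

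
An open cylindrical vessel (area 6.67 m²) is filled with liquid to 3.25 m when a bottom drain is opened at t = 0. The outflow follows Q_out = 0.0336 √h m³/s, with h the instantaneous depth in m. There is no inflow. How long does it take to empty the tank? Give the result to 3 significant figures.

With no inflow, A dh/dt = −0.0336 √h.
This is separable: 2 d(√h)/dt = −0.0336/A, so √h = √h₀ − (0.0336/(2A)) t.
Set h = 0: 2√h₀ = (0.0336/A) t_empty ⇒ t_empty = 2A√h₀/0.0336.
t_empty = 2·6.67·√3.25/0.0336 = 13.340·1.8028/0.0336 = 715.74 s.

716 s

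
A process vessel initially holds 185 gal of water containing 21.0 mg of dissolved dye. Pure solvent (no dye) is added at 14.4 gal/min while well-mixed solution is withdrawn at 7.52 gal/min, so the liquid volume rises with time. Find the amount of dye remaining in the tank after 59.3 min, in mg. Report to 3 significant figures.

Total volume: dV/dt = Q_in − Q_out = 6.8800 gal/min, so V(t) = 185 + 6.8800 t and V(59.3) = 592.98 gal.
No dye enters, so dm/dt = −Q_out · (m/V).
Separate: dm/m = −Q_out dt/V(t) ⇒ ln(m/m₀) = −(Q_out/(Q_in−Q_out)) ln(V/V₀).
m = m₀ (V₀/V)^(Q_out/(Q_in−Q_out)) = 21.0 × (185/592.98)^(1.0930) = 5.8788 mg.

5.88 mg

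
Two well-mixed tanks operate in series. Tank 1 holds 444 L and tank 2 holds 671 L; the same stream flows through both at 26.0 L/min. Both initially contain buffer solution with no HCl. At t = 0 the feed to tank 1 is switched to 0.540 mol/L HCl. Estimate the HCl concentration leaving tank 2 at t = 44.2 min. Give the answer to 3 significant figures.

Species balance on tank i: dCᵢ/dt = (Cᵢ₋₁ − Cᵢ)/τᵢ with τᵢ = Vᵢ/Q.
τ₁ = 444/26.0 = 17.077 min; τ₂ = 671/26.0 = 25.808 min.
Tank 1: C₁ = C_in(1 − e^(−t/τ₁)). Tank 2 (τ₁ ≠ τ₂): C₂ = C_in[1 − (τ₁ e^(−t/τ₁) − τ₂ e^(−t/τ₂))/(τ₁ − τ₂)].
At t = 44.2: e^(−t/τ₁) = 0.075149, e^(−t/τ₂) = 0.18038.
C₂ = 0.540·[1 − (17.077·0.075149 − 25.808·0.18038)/(-8.7308)] = 0.540·0.61378 = 0.33144 mol/L.

0.331 mol/L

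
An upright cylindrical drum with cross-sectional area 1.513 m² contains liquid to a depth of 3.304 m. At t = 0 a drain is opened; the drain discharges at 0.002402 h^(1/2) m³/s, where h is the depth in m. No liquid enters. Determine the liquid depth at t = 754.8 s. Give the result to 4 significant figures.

A dh/dt = −Q_out = −0.002402 √h.
Separate and integrate: 2(√h − √h₀) = −(0.002402/A) t.
√h = √3.304 − 0.002402·754.8/(2·1.513) = 1.81769 − 0.599151 = 1.21854.
h = 1.21854² = 1.48484 m.

1.485 m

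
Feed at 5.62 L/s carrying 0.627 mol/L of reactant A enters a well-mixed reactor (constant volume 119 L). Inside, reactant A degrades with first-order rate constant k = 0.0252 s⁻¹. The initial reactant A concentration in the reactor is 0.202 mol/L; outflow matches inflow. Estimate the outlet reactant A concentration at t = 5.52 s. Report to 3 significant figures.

Accumulation = in − out − consumed: V dC/dt = Q C_in − Q C − k V C.
This is linear with rate a = Q/V + k = 0.072427 s⁻¹.
C_ss = Q C_in/(Q + kV) = 0.40884 mol/L; C(t) = C_ss + (C₀ − C_ss) e^(−a t).
C(5.52) = 0.40884 + (-0.20684)·e^(−0.072427·5.52) = 0.40884 + (-0.20684)·0.67046 = 0.27016 mol/L.

0.270 mol/L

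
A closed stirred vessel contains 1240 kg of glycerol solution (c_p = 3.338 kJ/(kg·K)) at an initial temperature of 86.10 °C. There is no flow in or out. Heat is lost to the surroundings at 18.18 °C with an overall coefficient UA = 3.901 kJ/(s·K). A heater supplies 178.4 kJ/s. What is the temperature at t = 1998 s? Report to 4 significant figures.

Lumped-capacitance energy balance: M c_p dT/dt = UA(T_amb − T) + Q̇.
dT/dt = (T_ss − T)/τ with T_ss = T_amb + Q̇/UA = 18.18 + 178.4/3.901 = 63.9119 °C, τ = M c_p/UA = 1240·3.338/3.901 = 1061.04 s.
Solution: T(t) = T_ss + (T₀ − T_ss) e^(−t/τ).
T(1998) = 63.9119 + (22.1881)·0.152124 = 67.2872 °C.

67.29 °C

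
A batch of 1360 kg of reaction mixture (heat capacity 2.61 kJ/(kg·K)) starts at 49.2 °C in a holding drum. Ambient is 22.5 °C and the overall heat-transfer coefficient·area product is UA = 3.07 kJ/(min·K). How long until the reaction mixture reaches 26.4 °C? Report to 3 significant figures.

First-law balance (no shaft work): M c_p dT/dt = −UA(T − T_amb).
τ = M c_p/UA = 1156.2 min; T_ss = T_amb = 22.500 °C.
T(t) = T_ss + (T₀ − T_ss)e^(−t/τ); set T = 26.4:
t = −τ ln[(T − T_ss)/(T₀ − T_ss)] = −1156.2 · ln(0.14607) = 2224.2 min.

2220 min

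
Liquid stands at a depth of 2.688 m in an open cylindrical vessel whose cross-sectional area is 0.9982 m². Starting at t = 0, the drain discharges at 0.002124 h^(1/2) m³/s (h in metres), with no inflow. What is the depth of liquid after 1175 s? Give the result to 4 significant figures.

With no inflow, A dh/dt = −0.002124 √h.
Separate and integrate: 2(√h − √h₀) = −(0.002124/A) t.
√h = √2.688 − 0.002124·1175/(2·0.9982) = 1.63951 − 1.25010 = 0.389412.
h = 0.389412² = 0.151642 m.

0.1516 m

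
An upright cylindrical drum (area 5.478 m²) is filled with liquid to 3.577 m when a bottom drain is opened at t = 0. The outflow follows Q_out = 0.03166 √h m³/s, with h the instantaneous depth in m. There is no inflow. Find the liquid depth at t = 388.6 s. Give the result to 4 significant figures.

Unsteady balance on liquid volume: A dh/dt = −0.03166 √h.
This is separable: 2 d(√h)/dt = −0.03166/A, so √h = √h₀ − (0.03166/(2A)) t.
√h = √3.577 − 0.03166·388.6/(2·5.478) = 1.89130 − 1.12295 = 0.768343.
h = 0.768343² = 0.590350 m.

0.5904 m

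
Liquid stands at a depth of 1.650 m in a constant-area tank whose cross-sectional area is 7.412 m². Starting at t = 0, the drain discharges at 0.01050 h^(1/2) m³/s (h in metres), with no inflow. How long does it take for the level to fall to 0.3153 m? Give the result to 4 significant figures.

1021 s

Volume balance on the tank: A dh/dt = −0.01050 √h.
Separate and integrate: 2(√h − √h₀) = −(0.01050/A) t.
t = 2A(√h₀ − √h)/0.01050 = 2·7.412·(√1.650 − √0.3153)/0.01050
  = 14.8240 × (1.28452 − 0.561516) / 0.01050 = 1020.75 s.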